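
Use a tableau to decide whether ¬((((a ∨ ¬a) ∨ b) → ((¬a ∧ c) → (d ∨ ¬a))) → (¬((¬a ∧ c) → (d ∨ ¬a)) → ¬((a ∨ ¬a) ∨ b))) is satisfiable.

Initial set: {T ¬((((a ∨ ¬a) ∨ b) → ((¬a ∧ c) → (d ∨ ¬a))) → (¬((¬a ∧ c) → (d ∨ ¬a)) → ¬((a ∨ ¬a) ∨ b)))}.
T ¬((((a ∨ ¬a) ∨ b) → ((¬a ∧ c) → (d ∨ ¬a))) → (¬((¬a ∧ c) → (d ∨ ¬a)) → ¬((a ∨ ¬a) ∨ b))): α-rule — add T (((a ∨ ¬a) ∨ b) → ((¬a ∧ c) → (d ∨ ¬a))), F (¬((¬a ∧ c) → (d ∨ ¬a)) → ¬((a ∨ ¬a) ∨ b)).
F (¬((¬a ∧ c) → (d ∨ ¬a)) → ¬((a ∨ ¬a) ∨ b)): α-rule — add T ¬((¬a ∧ c) → (d ∨ ¬a)), F ¬((a ∨ ¬a) ∨ b).
T ¬((¬a ∧ c) → (d ∨ ¬a)): α-rule — add T (¬a ∧ c), F (d ∨ ¬a).
T (¬a ∧ c): α-rule — add T ¬a, T c.
F (d ∨ ¬a): α-rule — add F d, F ¬a.
× closes — contains both a and ¬a.
All 1 branch closes.
Every branch closed; the formula is unsatisfiable.

Unsatisfiable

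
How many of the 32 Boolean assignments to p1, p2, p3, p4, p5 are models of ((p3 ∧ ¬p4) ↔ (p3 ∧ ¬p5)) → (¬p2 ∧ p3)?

12

Initial set: {(((p3 ∧ ¬p4) ↔ (p3 ∧ ¬p5)) → (¬p2 ∧ p3))}.
(((p3 ∧ ¬p4) ↔ (p3 ∧ ¬p5)) → (¬p2 ∧ p3)): β-rule — branch into ¬((p3 ∧ ¬p4) ↔ (p3 ∧ ¬p5))  //  (¬p2 ∧ p3).
  branch 1 (add ¬((p3 ∧ ¬p4) ↔ (p3 ∧ ¬p5))):
    ¬((p3 ∧ ¬p4) ↔ (p3 ∧ ¬p5)): β-rule — branch into (p3 ∧ ¬p4), ¬(p3 ∧ ¬p5)  //  ¬(p3 ∧ ¬p4), (p3 ∧ ¬p5).
      branch 1.1 (add (p3 ∧ ¬p4), ¬(p3 ∧ ¬p5)):
        (p3 ∧ ¬p4): α-rule — add p3, ¬p4.
        ¬(p3 ∧ ¬p5): β-rule — branch into ¬p3  //  ¬¬p5.
          branch 1.1.1 (add ¬p3):
            × closes — contains both p3 and ¬p3.
          branch 1.1.2 (add ¬¬p5):
            ○ open, literals {p3=T, p4=F, p5=T}.
      branch 1.2 (add ¬(p3 ∧ ¬p4), (p3 ∧ ¬p5)):
        (p3 ∧ ¬p5): α-rule — add p3, ¬p5.
        ¬(p3 ∧ ¬p4): β-rule — branch into ¬p3  //  ¬¬p4.
          branch 1.2.1 (add ¬p3):
            × closes — contains both p3 and ¬p3.
          branch 1.2.2 (add ¬¬p4):
            ○ open, literals {p3=T, p4=T, p5=F}.
  branch 2 (add (¬p2 ∧ p3)):
    (¬p2 ∧ p3): α-rule — add ¬p2, p3.
    ○ open, literals {p2=F, p3=T}.
2 branches closed, 3 open.
Each open branch fixes some atoms; the unmentioned ones are free. Counting distinct full assignments: branch {p3=T, p4=F, p5=T} (p1, p2) contributes 4 new; branch {p3=T, p4=T, p5=F} (p1, p2) contributes 4 new; branch {p2=F, p3=T} (p1, p4, p5) contributes 4 new. Total: 12.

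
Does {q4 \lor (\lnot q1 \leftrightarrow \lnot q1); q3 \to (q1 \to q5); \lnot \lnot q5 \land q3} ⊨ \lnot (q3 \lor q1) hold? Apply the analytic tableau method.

Initial set: {T (q4 \lor (\lnot q1 \leftrightarrow \lnot q1)); T (q3 \to (q1 \to q5)); T (\lnot \lnot q5 \land q3); F \lnot (q3 \lor q1)}.
T (\lnot \lnot q5 \land q3): α-rule — add T \lnot \lnot q5, T q3.
T \lnot \lnot q5: drop double negation, giving T q5.
T (q4 \lor (\lnot q1 \leftrightarrow \lnot q1)): β-rule — branch into T q4  //  T (\lnot q1 \leftrightarrow \lnot q1).
  branch 1 (add T q4):
    T (q3 \to (q1 \to q5)): β-rule — branch into F q3  //  T (q1 \to q5).
      branch 1.1 (add F q3):
        × closes — contains both q3 and \lnot q3.
      branch 1.2 (add T (q1 \to q5)):
        F \lnot (q3 \lor q1): β-rule — branch into T q3  //  T q1.
          branch 1.2.1 (add T q3):
            T (q1 \to q5): β-rule — branch into F q1  //  T q5.
              branch 1.2.1.1 (add F q1):
                ○ open, literals {q1=false, q3=true, q4=true, q5=true}.
              branch 1.2.1.2 (add T q5):
                ○ open, literals {q3=true, q4=true, q5=true}.
          branch 1.2.2 (add T q1):
            T (q1 \to q5): β-rule — branch into F q1  //  T q5.
              branch 1.2.2.1 (add F q1):
                × closes — contains both q1 and \lnot q1.
              branch 1.2.2.2 (add T q5):
                ○ open, literals {q1=true, q3=true, q4=true, q5=true}.
  branch 2 (add T (\lnot q1 \leftrightarrow \lnot q1)):
    T (q3 \to (q1 \to q5)): β-rule — branch into F q3  //  T (q1 \to q5).
      branch 2.1 (add F q3):
        × closes — contains both q3 and \lnot q3.
      branch 2.2 (add T (q1 \to q5)):
        F \lnot (q3 \lor q1): β-rule — branch into T q3  //  T q1.
          branch 2.2.1 (add T q3):
            T (\lnot q1 \leftrightarrow \lnot q1): β-rule — branch into T \lnot q1, T \lnot q1  //  F \lnot q1, F \lnot q1.
              branch 2.2.1.1 (add T \lnot q1, T \lnot q1):
                T (q1 \to q5): β-rule — branch into F q1  //  T q5.
                  branch 2.2.1.1.1 (add F q1):
                    ○ open, literals {q1=false, q3=true, q5=true}.
                  branch 2.2.1.1.2 (add T q5):
                    ○ open, literals {q1=false, q3=true, q5=true}.
              branch 2.2.1.2 (add F \lnot q1, F \lnot q1):
                T (q1 \to q5): β-rule — branch into F q1  //  T q5.
                  branch 2.2.1.2.1 (add F q1):
                    × closes — contains both q1 and \lnot q1.
                  branch 2.2.1.2.2 (add T q5):
                    ○ open, literals {q1=true, q3=true, q5=true}.
          branch 2.2.2 (add T q1):
            T (\lnot q1 \leftrightarrow \lnot q1): β-rule — branch into T \lnot q1, T \lnot q1  //  F \lnot q1, F \lnot q1.
              branch 2.2.2.1 (add T \lnot q1, T \lnot q1):
                × closes — contains both q1 and \lnot q1.
              branch 2.2.2.2 (add F \lnot q1, F \lnot q1):
                T (q1 \to q5): β-rule — branch into F q1  //  T q5.
                  branch 2.2.2.2.1 (add F q1):
                    × closes — contains both q1 and \lnot q1.
                  branch 2.2.2.2.2 (add T q5):
                    ○ open, literals {q1=true, q3=true, q5=true}.
6 branches closed, 7 open.
An open branch gives a countermodel: q1=false, q3=true, q4=true, q5=true (unmentioned atoms arbitrary); the premises hold there but the conclusion fails.

No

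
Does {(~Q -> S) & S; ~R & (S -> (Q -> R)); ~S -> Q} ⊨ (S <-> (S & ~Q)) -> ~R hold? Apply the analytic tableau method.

Yes

Initial set: {((~Q -> S) & S); (~R & (S -> (Q -> R))); (~S -> Q); ~((S <-> (S & ~Q)) -> ~R)}.
((~Q -> S) & S): α-rule — add (~Q -> S), S.
(~R & (S -> (Q -> R))): α-rule — add ~R, (S -> (Q -> R)).
~((S <-> (S & ~Q)) -> ~R): α-rule — add (S <-> (S & ~Q)), ~~R.
× closes — contains both R and ~R.
All 1 branch closes.
Every branch closed, so the premises entail the conclusion.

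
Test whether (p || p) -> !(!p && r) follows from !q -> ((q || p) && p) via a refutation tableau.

Yes

Initial set: {(!q -> ((q || p) && p)); !((p || p) -> !(!p && r))}.
!((p || p) -> !(!p && r)): α-rule — add (p || p), !!(!p && r).
!!(!p && r): α-rule — add !p, r.
(!q -> ((q || p) && p)): β-rule — branch into !!q  //  ((q || p) && p).
  branch 1 (add !!q):
    (p || p): β-rule — branch into p  //  p.
      branch 1.1 (add p):
        × closes — contains both p and !p.
      branch 1.2 (add p):
        × closes — contains both p and !p.
  branch 2 (add ((q || p) && p)):
    ((q || p) && p): α-rule — add (q || p), p.
    × closes — contains both p and !p.
All 3 branches close.
Every branch closed, so the premises entail the conclusion.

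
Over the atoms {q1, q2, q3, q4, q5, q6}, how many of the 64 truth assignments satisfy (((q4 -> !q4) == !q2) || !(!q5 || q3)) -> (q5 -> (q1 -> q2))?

58

Initial set: {T ((((q4 -> !q4) == !q2) || !(!q5 || q3)) -> (q5 -> (q1 -> q2)))}.
T ((((q4 -> !q4) == !q2) || !(!q5 || q3)) -> (q5 -> (q1 -> q2))): β-rule — branch into F (((q4 -> !q4) == !q2) || !(!q5 || q3))  //  T (q5 -> (q1 -> q2)).
  branch 1 (add F (((q4 -> !q4) == !q2) || !(!q5 || q3))):
    F (((q4 -> !q4) == !q2) || !(!q5 || q3)): α-rule — add F ((q4 -> !q4) == !q2), F !(!q5 || q3).
    F ((q4 -> !q4) == !q2): β-rule — branch into T (q4 -> !q4), F !q2  //  F (q4 -> !q4), T !q2.
      branch 1.1 (add T (q4 -> !q4), F !q2):
        F !(!q5 || q3): β-rule — branch into T !q5  //  T q3.
          branch 1.1.1 (add T !q5):
            T (q4 -> !q4): β-rule — branch into F q4  //  T !q4.
              branch 1.1.1.1 (add F q4):
                ○ open, literals {q2=T, q4=F, q5=F}.
              branch 1.1.1.2 (add T !q4):
                ○ open, literals {q2=T, q4=F, q5=F}.
          branch 1.1.2 (add T q3):
            T (q4 -> !q4): β-rule — branch into F q4  //  T !q4.
              branch 1.1.2.1 (add F q4):
                ○ open, literals {q2=T, q3=T, q4=F}.
              branch 1.1.2.2 (add T !q4):
                ○ open, literals {q2=T, q3=T, q4=F}.
      branch 1.2 (add F (q4 -> !q4), T !q2):
        F (q4 -> !q4): α-rule — add T q4, F !q4.
        F !(!q5 || q3): β-rule — branch into T !q5  //  T q3.
          branch 1.2.1 (add T !q5):
            ○ open, literals {q2=F, q4=T, q5=F}.
          branch 1.2.2 (add T q3):
            ○ open, literals {q2=F, q3=T, q4=T}.
  branch 2 (add T (q5 -> (q1 -> q2))):
    T (q5 -> (q1 -> q2)): β-rule — branch into F q5  //  T (q1 -> q2).
      branch 2.1 (add F q5):
        ○ open, literals {q5=F}.
      branch 2.2 (add T (q1 -> q2)):
        T (q1 -> q2): β-rule — branch into F q1  //  T q2.
          branch 2.2.1 (add F q1):
            ○ open, literals {q1=F}.
          branch 2.2.2 (add T q2):
            ○ open, literals {q2=T}.
0 branches closed, 9 open.
Each open branch fixes some atoms; the unmentioned ones are free. Counting distinct full assignments: branch {q2=T, q4=F, q5=F} (q1, q3, q6) contributes 8 new; branch {q2=T, q4=F, q5=F} (q1, q3, q6) contributes 0 new; branch {q2=T, q3=T, q4=F} (q1, q5, q6) contributes 4 new; branch {q2=T, q3=T, q4=F} (q1, q5, q6) contributes 0 new; branch {q2=F, q4=T, q5=F} (q1, q3, q6) contributes 8 new; branch {q2=F, q3=T, q4=T} (q1, q5, q6) contributes 4 new; branch {q5=F} (q1, q2, q3, q4, q6) contributes 16 new; branch {q1=F} (q2, q3, q4, q5, q6) contributes 12 new; branch {q2=T} (q1, q3, q4, q5, q6) contributes 6 new. Total: 58.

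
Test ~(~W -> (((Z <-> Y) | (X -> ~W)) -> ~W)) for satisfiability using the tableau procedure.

Unsatisfiable

Initial set: {~(~W -> (((Z <-> Y) | (X -> ~W)) -> ~W))}.
~(~W -> (((Z <-> Y) | (X -> ~W)) -> ~W)): α-rule — add ~W, ~(((Z <-> Y) | (X -> ~W)) -> ~W).
~(((Z <-> Y) | (X -> ~W)) -> ~W): α-rule — add ((Z <-> Y) | (X -> ~W)), ~~W.
× closes — contains both W and ~W.
All 1 branch closes.
Every branch closed; the formula is unsatisfiable.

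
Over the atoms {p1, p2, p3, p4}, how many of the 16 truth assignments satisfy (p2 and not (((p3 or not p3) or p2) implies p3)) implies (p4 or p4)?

Initial set: {((p2 and not (((p3 or not p3) or p2) implies p3)) implies (p4 or p4))}.
((p2 and not (((p3 or not p3) or p2) implies p3)) implies (p4 or p4)): β-rule — branch into not (p2 and not (((p3 or not p3) or p2) implies p3))  //  (p4 or p4).
  branch 1 (add not (p2 and not (((p3 or not p3) or p2) implies p3))):
    not (p2 and not (((p3 or not p3) or p2) implies p3)): β-rule — branch into not p2  //  not not (((p3 or not p3) or p2) implies p3).
      branch 1.1 (add not p2):
        ○ open, literals {p2=false}.
      branch 1.2 (add not not (((p3 or not p3) or p2) implies p3)):
        not not (((p3 or not p3) or p2) implies p3): β-rule — branch into not ((p3 or not p3) or p2)  //  p3.
          branch 1.2.1 (add not ((p3 or not p3) or p2)):
            not ((p3 or not p3) or p2): α-rule — add not (p3 or not p3), not p2.
            not (p3 or not p3): α-rule — add not p3, not not p3.
            × closes — contains both p3 and not p3.
          branch 1.2.2 (add p3):
            ○ open, literals {p3=true}.
  branch 2 (add (p4 or p4)):
    (p4 or p4): β-rule — branch into p4  //  p4.
      branch 2.1 (add p4):
        ○ open, literals {p4=true}.
      branch 2.2 (add p4):
        ○ open, literals {p4=true}.
1 branch closed, 4 open.
Each open branch fixes some atoms; the unmentioned ones are free. Counting distinct full assignments: branch {p2=false} (p1, p3, p4) contributes 8 new; branch {p3=true} (p1, p2, p4) contributes 4 new; branch {p4=true} (p1, p2, p3) contributes 2 new; branch {p4=true} (p1, p2, p3) contributes 0 new. Total: 14.

14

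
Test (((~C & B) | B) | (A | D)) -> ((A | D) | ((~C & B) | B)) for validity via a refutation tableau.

Valid

Assume the negation and expand:
Initial set: {~((((~C & B) | B) | (A | D)) -> ((A | D) | ((~C & B) | B)))}.
~((((~C & B) | B) | (A | D)) -> ((A | D) | ((~C & B) | B))): α-rule — add (((~C & B) | B) | (A | D)), ~((A | D) | ((~C & B) | B)).
~((A | D) | ((~C & B) | B)): α-rule — add ~(A | D), ~((~C & B) | B).
~(A | D): α-rule — add ~A, ~D.
~((~C & B) | B): α-rule — add ~(~C & B), ~B.
(((~C & B) | B) | (A | D)): β-rule — branch into ((~C & B) | B)  //  (A | D).
  branch 1 (add ((~C & B) | B)):
    ~(~C & B): β-rule — branch into ~~C  //  ~B.
      branch 1.1 (add ~~C):
        ((~C & B) | B): β-rule — branch into (~C & B)  //  B.
          branch 1.1.1 (add (~C & B)):
            (~C & B): α-rule — add ~C, B.
            × closes — contains both C and ~C.
          branch 1.1.2 (add B):
            × closes — contains both B and ~B.
      branch 1.2 (add ~B):
        ((~C & B) | B): β-rule — branch into (~C & B)  //  B.
          branch 1.2.1 (add (~C & B)):
            (~C & B): α-rule — add ~C, B.
            × closes — contains both B and ~B.
          branch 1.2.2 (add B):
            × closes — contains both B and ~B.
  branch 2 (add (A | D)):
    ~(~C & B): β-rule — branch into ~~C  //  ~B.
      branch 2.1 (add ~~C):
        (A | D): β-rule — branch into A  //  D.
          branch 2.1.1 (add A):
            × closes — contains both A and ~A.
          branch 2.1.2 (add D):
            × closes — contains both D and ~D.
      branch 2.2 (add ~B):
        (A | D): β-rule — branch into A  //  D.
          branch 2.2.1 (add A):
            × closes — contains both A and ~A.
          branch 2.2.2 (add D):
            × closes — contains both D and ~D.
All 8 branches close.
Every branch closed, so the negation is unsatisfiable and the formula is valid.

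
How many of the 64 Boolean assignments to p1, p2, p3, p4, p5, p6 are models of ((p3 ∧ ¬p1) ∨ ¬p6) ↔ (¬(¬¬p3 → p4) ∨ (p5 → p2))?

Initial set: {T (((p3 ∧ ¬p1) ∨ ¬p6) ↔ (¬(¬¬p3 → p4) ∨ (p5 → p2)))}.
T (((p3 ∧ ¬p1) ∨ ¬p6) ↔ (¬(¬¬p3 → p4) ∨ (p5 → p2))): β-rule — branch into T ((p3 ∧ ¬p1) ∨ ¬p6), T (¬(¬¬p3 → p4) ∨ (p5 → p2))  //  F ((p3 ∧ ¬p1) ∨ ¬p6), F (¬(¬¬p3 → p4) ∨ (p5 → p2)).
  branch 1 (add T ((p3 ∧ ¬p1) ∨ ¬p6), T (¬(¬¬p3 → p4) ∨ (p5 → p2))):
    T ((p3 ∧ ¬p1) ∨ ¬p6): β-rule — branch into T (p3 ∧ ¬p1)  //  T ¬p6.
      branch 1.1 (add T (p3 ∧ ¬p1)):
        T (p3 ∧ ¬p1): α-rule — add T p3, T ¬p1.
        T (¬(¬¬p3 → p4) ∨ (p5 → p2)): β-rule — branch into T ¬(¬¬p3 → p4)  //  T (p5 → p2).
          branch 1.1.1 (add T ¬(¬¬p3 → p4)):
            T ¬(¬¬p3 → p4): α-rule — add T ¬¬p3, F p4.
            T ¬¬p3: drop double negation, giving T p3.
            ○ open, literals {p1=false, p3=true, p4=false}.
          branch 1.1.2 (add T (p5 → p2)):
            T (p5 → p2): β-rule — branch into F p5  //  T p2.
              branch 1.1.2.1 (add F p5):
                ○ open, literals {p1=false, p3=true, p5=false}.
              branch 1.1.2.2 (add T p2):
                ○ open, literals {p1=false, p2=true, p3=true}.
      branch 1.2 (add T ¬p6):
        T (¬(¬¬p3 → p4) ∨ (p5 → p2)): β-rule — branch into T ¬(¬¬p3 → p4)  //  T (p5 → p2).
          branch 1.2.1 (add T ¬(¬¬p3 → p4)):
            T ¬(¬¬p3 → p4): α-rule — add T ¬¬p3, F p4.
            T ¬¬p3: drop double negation, giving T p3.
            ○ open, literals {p3=true, p4=false, p6=false}.
          branch 1.2.2 (add T (p5 → p2)):
            T (p5 → p2): β-rule — branch into F p5  //  T p2.
              branch 1.2.2.1 (add F p5):
                ○ open, literals {p5=false, p6=false}.
              branch 1.2.2.2 (add T p2):
                ○ open, literals {p2=true, p6=false}.
  branch 2 (add F ((p3 ∧ ¬p1) ∨ ¬p6), F (¬(¬¬p3 → p4) ∨ (p5 → p2))):
    F ((p3 ∧ ¬p1) ∨ ¬p6): α-rule — add F (p3 ∧ ¬p1), F ¬p6.
    F (¬(¬¬p3 → p4) ∨ (p5 → p2)): α-rule — add F ¬(¬¬p3 → p4), F (p5 → p2).
    F (p5 → p2): α-rule — add T p5, F p2.
    F (p3 ∧ ¬p1): β-rule — branch into F p3  //  F ¬p1.
      branch 2.1 (add F p3):
        F ¬(¬¬p3 → p4): β-rule — branch into F ¬¬p3  //  T p4.
          branch 2.1.1 (add F ¬¬p3):
            F ¬¬p3: drop double negation, giving F p3.
            ○ open, literals {p2=false, p3=false, p5=true, p6=true}.
          branch 2.1.2 (add T p4):
            ○ open, literals {p2=false, p3=false, p4=true, p5=true, p6=true}.
      branch 2.2 (add F ¬p1):
        F ¬(¬¬p3 → p4): β-rule — branch into F ¬¬p3  //  T p4.
          branch 2.2.1 (add F ¬¬p3):
            F ¬¬p3: drop double negation, giving F p3.
            ○ open, literals {p1=true, p2=false, p3=false, p5=true, p6=true}.
          branch 2.2.2 (add T p4):
            ○ open, literals {p1=true, p2=false, p4=true, p5=true, p6=true}.
0 branches closed, 10 open.
Each open branch fixes some atoms; the unmentioned ones are free. Counting distinct full assignments: branch {p1=false, p3=true, p4=false} (p2, p5, p6) contributes 8 new; branch {p1=false, p3=true, p5=false} (p2, p4, p6) contributes 4 new; branch {p1=false, p2=true, p3=true} (p4, p5, p6) contributes 2 new; branch {p3=true, p4=false, p6=false} (p1, p2, p5) contributes 4 new; branch {p5=false, p6=false} (p1, p2, p3, p4) contributes 10 new; branch {p2=true, p6=false} (p1, p3, p4, p5) contributes 5 new; branch {p2=false, p3=false, p5=true, p6=true} (p1, p4) contributes 4 new; branch {p2=false, p3=false, p4=true, p5=true, p6=true} (p1) contributes 0 new; branch {p1=true, p2=false, p3=false, p5=true, p6=true} (p4) contributes 0 new; branch {p1=true, p2=false, p4=true, p5=true, p6=true} (p3) contributes 1 new. Total: 38.

38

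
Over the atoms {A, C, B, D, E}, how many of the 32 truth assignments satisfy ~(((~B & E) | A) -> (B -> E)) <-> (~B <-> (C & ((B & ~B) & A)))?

Initial set: {(~(((~B & E) | A) -> (B -> E)) <-> (~B <-> (C & ((B & ~B) & A))))}.
(~(((~B & E) | A) -> (B -> E)) <-> (~B <-> (C & ((B & ~B) & A)))): β-rule — branch into ~(((~B & E) | A) -> (B -> E)), (~B <-> (C & ((B & ~B) & A)))  //  ~~(((~B & E) | A) -> (B -> E)), ~(~B <-> (C & ((B & ~B) & A))).
  branch 1 (add ~(((~B & E) | A) -> (B -> E)), (~B <-> (C & ((B & ~B) & A)))):
    ~(((~B & E) | A) -> (B -> E)): α-rule — add ((~B & E) | A), ~(B -> E).
    ~(B -> E): α-rule — add B, ~E.
    (~B <-> (C & ((B & ~B) & A))): β-rule — branch into ~B, (C & ((B & ~B) & A))  //  ~~B, ~(C & ((B & ~B) & A)).
      branch 1.1 (add ~B, (C & ((B & ~B) & A))):
        × closes — contains both B and ~B.
      branch 1.2 (add ~~B, ~(C & ((B & ~B) & A))):
        ((~B & E) | A): β-rule — branch into (~B & E)  //  A.
          branch 1.2.1 (add (~B & E)):
            (~B & E): α-rule — add ~B, E.
            × closes — contains both B and ~B.
          branch 1.2.2 (add A):
            ~(C & ((B & ~B) & A)): β-rule — branch into ~C  //  ~((B & ~B) & A).
              branch 1.2.2.1 (add ~C):
                ○ open, literals {A=true, B=true, C=false, E=false}.
              branch 1.2.2.2 (add ~((B & ~B) & A)):
                ~((B & ~B) & A): β-rule — branch into ~(B & ~B)  //  ~A.
                  branch 1.2.2.2.1 (add ~(B & ~B)):
                    ~(B & ~B): β-rule — branch into ~B  //  ~~B.
                      branch 1.2.2.2.1.1 (add ~B):
                        × closes — contains both B and ~B.
                      branch 1.2.2.2.1.2 (add ~~B):
                        ○ open, literals {A=true, B=true, E=false}.
                  branch 1.2.2.2.2 (add ~A):
                    × closes — contains both A and ~A.
  branch 2 (add ~~(((~B & E) | A) -> (B -> E)), ~(~B <-> (C & ((B & ~B) & A)))):
    ~~(((~B & E) | A) -> (B -> E)): β-rule — branch into ~((~B & E) | A)  //  (B -> E).
      branch 2.1 (add ~((~B & E) | A)):
        ~((~B & E) | A): α-rule — add ~(~B & E), ~A.
        ~(~B <-> (C & ((B & ~B) & A))): β-rule — branch into ~B, ~(C & ((B & ~B) & A))  //  ~~B, (C & ((B & ~B) & A)).
          branch 2.1.1 (add ~B, ~(C & ((B & ~B) & A))):
            ~(~B & E): β-rule — branch into ~~B  //  ~E.
              branch 2.1.1.1 (add ~~B):
                × closes — contains both B and ~B.
              branch 2.1.1.2 (add ~E):
                ~(C & ((B & ~B) & A)): β-rule — branch into ~C  //  ~((B & ~B) & A).
                  branch 2.1.1.2.1 (add ~C):
                    ○ open, literals {A=false, B=false, C=false, E=false}.
                  branch 2.1.1.2.2 (add ~((B & ~B) & A)):
                    ~((B & ~B) & A): β-rule — branch into ~(B & ~B)  //  ~A.
                      branch 2.1.1.2.2.1 (add ~(B & ~B)):
                        ~(B & ~B): β-rule — branch into ~B  //  ~~B.
                          branch 2.1.1.2.2.1.1 (add ~B):
                            ○ open, literals {A=false, B=false, E=false}.
                          branch 2.1.1.2.2.1.2 (add ~~B):
                            × closes — contains both B and ~B.
                      branch 2.1.1.2.2.2 (add ~A):
                        ○ open, literals {A=false, B=false, E=false}.
          branch 2.1.2 (add ~~B, (C & ((B & ~B) & A))):
            (C & ((B & ~B) & A)): α-rule — add C, ((B & ~B) & A).
            ((B & ~B) & A): α-rule — add (B & ~B), A.
            × closes — contains both A and ~A.
      branch 2.2 (add (B -> E)):
        ~(~B <-> (C & ((B & ~B) & A))): β-rule — branch into ~B, ~(C & ((B & ~B) & A))  //  ~~B, (C & ((B & ~B) & A)).
          branch 2.2.1 (add ~B, ~(C & ((B & ~B) & A))):
            (B -> E): β-rule — branch into ~B  //  E.
              branch 2.2.1.1 (add ~B):
                ~(C & ((B & ~B) & A)): β-rule — branch into ~C  //  ~((B & ~B) & A).
                  branch 2.2.1.1.1 (add ~C):
                    ○ open, literals {B=false, C=false}.
                  branch 2.2.1.1.2 (add ~((B & ~B) & A)):
                    ~((B & ~B) & A): β-rule — branch into ~(B & ~B)  //  ~A.
                      branch 2.2.1.1.2.1 (add ~(B & ~B)):
                        ~(B & ~B): β-rule — branch into ~B  //  ~~B.
                          branch 2.2.1.1.2.1.1 (add ~B):
                            ○ open, literals {B=false}.
                          branch 2.2.1.1.2.1.2 (add ~~B):
                            × closes — contains both B and ~B.
                      branch 2.2.1.1.2.2 (add ~A):
                        ○ open, literals {A=false, B=false}.
              branch 2.2.1.2 (add E):
                ~(C & ((B & ~B) & A)): β-rule — branch into ~C  //  ~((B & ~B) & A).
                  branch 2.2.1.2.1 (add ~C):
                    ○ open, literals {B=false, C=false, E=true}.
                  branch 2.2.1.2.2 (add ~((B & ~B) & A)):
                    ~((B & ~B) & A): β-rule — branch into ~(B & ~B)  //  ~A.
                      branch 2.2.1.2.2.1 (add ~(B & ~B)):
                        ~(B & ~B): β-rule — branch into ~B  //  ~~B.
                          branch 2.2.1.2.2.1.1 (add ~B):
                            ○ open, literals {B=false, E=true}.
                          branch 2.2.1.2.2.1.2 (add ~~B):
                            × closes — contains both B and ~B.
                      branch 2.2.1.2.2.2 (add ~A):
                        ○ open, literals {A=false, B=false, E=true}.
          branch 2.2.2 (add ~~B, (C & ((B & ~B) & A))):
            (C & ((B & ~B) & A)): α-rule — add C, ((B & ~B) & A).
            ((B & ~B) & A): α-rule — add (B & ~B), A.
            (B & ~B): α-rule — add B, ~B.
            × closes — contains both B and ~B.
10 branches closed, 11 open.
Each open branch fixes some atoms; the unmentioned ones are free. Counting distinct full assignments: branch {A=true, B=true, C=false, E=false} (D) contributes 2 new; branch {A=true, B=true, E=false} (C, D) contributes 2 new; branch {A=false, B=false, C=false, E=false} (D) contributes 2 new; branch {A=false, B=false, E=false} (C, D) contributes 2 new; branch {A=false, B=false, E=false} (C, D) contributes 0 new; branch {B=false, C=false} (A, D, E) contributes 6 new; branch {B=false} (A, C, D, E) contributes 6 new; branch {A=false, B=false} (C, D, E) contributes 0 new; branch {B=false, C=false, E=true} (A, D) contributes 0 new; branch {B=false, E=true} (A, C, D) contributes 0 new; branch {A=false, B=false, E=true} (C, D) contributes 0 new. Total: 20.

20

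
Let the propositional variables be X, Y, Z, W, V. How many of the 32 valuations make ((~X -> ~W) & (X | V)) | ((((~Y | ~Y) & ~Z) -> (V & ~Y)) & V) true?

Initial set: {(((~X -> ~W) & (X | V)) | ((((~Y | ~Y) & ~Z) -> (V & ~Y)) & V))}.
(((~X -> ~W) & (X | V)) | ((((~Y | ~Y) & ~Z) -> (V & ~Y)) & V)): β-rule — branch into ((~X -> ~W) & (X | V))  //  ((((~Y | ~Y) & ~Z) -> (V & ~Y)) & V).
  branch 1 (add ((~X -> ~W) & (X | V))):
    ((~X -> ~W) & (X | V)): α-rule — add (~X -> ~W), (X | V).
    (~X -> ~W): β-rule — branch into ~~X  //  ~W.
      branch 1.1 (add ~~X):
        (X | V): β-rule — branch into X  //  V.
          branch 1.1.1 (add X):
            ○ open, literals {X=1}.
          branch 1.1.2 (add V):
            ○ open, literals {V=1, X=1}.
      branch 1.2 (add ~W):
        (X | V): β-rule — branch into X  //  V.
          branch 1.2.1 (add X):
            ○ open, literals {W=0, X=1}.
          branch 1.2.2 (add V):
            ○ open, literals {V=1, W=0}.
  branch 2 (add ((((~Y | ~Y) & ~Z) -> (V & ~Y)) & V)):
    ((((~Y | ~Y) & ~Z) -> (V & ~Y)) & V): α-rule — add (((~Y | ~Y) & ~Z) -> (V & ~Y)), V.
    (((~Y | ~Y) & ~Z) -> (V & ~Y)): β-rule — branch into ~((~Y | ~Y) & ~Z)  //  (V & ~Y).
      branch 2.1 (add ~((~Y | ~Y) & ~Z)):
        ~((~Y | ~Y) & ~Z): β-rule — branch into ~(~Y | ~Y)  //  ~~Z.
          branch 2.1.1 (add ~(~Y | ~Y)):
            ~(~Y | ~Y): α-rule — add ~~Y, ~~Y.
            ○ open, literals {V=1, Y=1}.
          branch 2.1.2 (add ~~Z):
            ○ open, literals {V=1, Z=1}.
      branch 2.2 (add (V & ~Y)):
        (V & ~Y): α-rule — add V, ~Y.
        ○ open, literals {V=1, Y=0}.
0 branches closed, 7 open.
Each open branch fixes some atoms; the unmentioned ones are free. Counting distinct full assignments: branch {X=1} (Y, Z, W, V) contributes 16 new; branch {V=1, X=1} (Y, Z, W) contributes 0 new; branch {W=0, X=1} (Y, Z, V) contributes 0 new; branch {V=1, W=0} (X, Y, Z) contributes 4 new; branch {V=1, Y=1} (X, Z, W) contributes 2 new; branch {V=1, Z=1} (X, Y, W) contributes 1 new; branch {V=1, Y=0} (X, Z, W) contributes 1 new. Total: 24.

24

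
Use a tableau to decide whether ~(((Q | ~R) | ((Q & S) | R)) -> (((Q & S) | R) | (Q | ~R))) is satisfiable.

Unsatisfiable

Initial set: {~(((Q | ~R) | ((Q & S) | R)) -> (((Q & S) | R) | (Q | ~R)))}.
~(((Q | ~R) | ((Q & S) | R)) -> (((Q & S) | R) | (Q | ~R))): α-rule — add ((Q | ~R) | ((Q & S) | R)), ~(((Q & S) | R) | (Q | ~R)).
~(((Q & S) | R) | (Q | ~R)): α-rule — add ~((Q & S) | R), ~(Q | ~R).
~((Q & S) | R): α-rule — add ~(Q & S), ~R.
~(Q | ~R): α-rule — add ~Q, ~~R.
× closes — contains both R and ~R.
All 1 branch closes.
Every branch closed; the formula is unsatisfiable.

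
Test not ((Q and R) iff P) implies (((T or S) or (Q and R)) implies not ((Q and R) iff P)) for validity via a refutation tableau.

Assume the negation and expand:
Initial set: {not (not ((Q and R) iff P) implies (((T or S) or (Q and R)) implies not ((Q and R) iff P)))}.
not (not ((Q and R) iff P) implies (((T or S) or (Q and R)) implies not ((Q and R) iff P))): α-rule — add not ((Q and R) iff P), not (((T or S) or (Q and R)) implies not ((Q and R) iff P)).
not (((T or S) or (Q and R)) implies not ((Q and R) iff P)): α-rule — add ((T or S) or (Q and R)), not not ((Q and R) iff P).
not ((Q and R) iff P): β-rule — branch into (Q and R), not P  //  not (Q and R), P.
  branch 1 (add (Q and R), not P):
    (Q and R): α-rule — add Q, R.
    ((T or S) or (Q and R)): β-rule — branch into (T or S)  //  (Q and R).
      branch 1.1 (add (T or S)):
        not not ((Q and R) iff P): β-rule — branch into (Q and R), P  //  not (Q and R), not P.
          branch 1.1.1 (add (Q and R), P):
            × closes — contains both P and not P.
          branch 1.1.2 (add not (Q and R), not P):
            (T or S): β-rule — branch into T  //  S.
              branch 1.1.2.1 (add T):
                not (Q and R): β-rule — branch into not Q  //  not R.
                  branch 1.1.2.1.1 (add not Q):
                    × closes — contains both Q and not Q.
                  branch 1.1.2.1.2 (add not R):
                    × closes — contains both R and not R.
              branch 1.1.2.2 (add S):
                not (Q and R): β-rule — branch into not Q  //  not R.
                  branch 1.1.2.2.1 (add not Q):
                    × closes — contains both Q and not Q.
                  branch 1.1.2.2.2 (add not R):
                    × closes — contains both R and not R.
      branch 1.2 (add (Q and R)):
        (Q and R): α-rule — add Q, R.
        not not ((Q and R) iff P): β-rule — branch into (Q and R), P  //  not (Q and R), not P.
          branch 1.2.1 (add (Q and R), P):
            × closes — contains both P and not P.
          branch 1.2.2 (add not (Q and R), not P):
            not (Q and R): β-rule — branch into not Q  //  not R.
              branch 1.2.2.1 (add not Q):
                × closes — contains both Q and not Q.
              branch 1.2.2.2 (add not R):
                × closes — contains both R and not R.
  branch 2 (add not (Q and R), P):
    ((T or S) or (Q and R)): β-rule — branch into (T or S)  //  (Q and R).
      branch 2.1 (add (T or S)):
        not not ((Q and R) iff P): β-rule — branch into (Q and R), P  //  not (Q and R), not P.
          branch 2.1.1 (add (Q and R), P):
            (Q and R): α-rule — add Q, R.
            not (Q and R): β-rule — branch into not Q  //  not R.
              branch 2.1.1.1 (add not Q):
                × closes — contains both Q and not Q.
              branch 2.1.1.2 (add not R):
                × closes — contains both R and not R.
          branch 2.1.2 (add not (Q and R), not P):
            × closes — contains both P and not P.
      branch 2.2 (add (Q and R)):
        (Q and R): α-rule — add Q, R.
        not not ((Q and R) iff P): β-rule — branch into (Q and R), P  //  not (Q and R), not P.
          branch 2.2.1 (add (Q and R), P):
            (Q and R): α-rule — add Q, R.
            not (Q and R): β-rule — branch into not Q  //  not R.
              branch 2.2.1.1 (add not Q):
                × closes — contains both Q and not Q.
              branch 2.2.1.2 (add not R):
                × closes — contains both R and not R.
          branch 2.2.2 (add not (Q and R), not P):
            × closes — contains both P and not P.
All 14 branches close.
Every branch closed, so the negation is unsatisfiable and the formula is valid.

Valid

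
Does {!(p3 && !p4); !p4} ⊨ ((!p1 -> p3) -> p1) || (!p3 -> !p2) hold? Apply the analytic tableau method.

Initial set: {T !(p3 && !p4); T !p4; F (((!p1 -> p3) -> p1) || (!p3 -> !p2))}.
F (((!p1 -> p3) -> p1) || (!p3 -> !p2)): α-rule — add F ((!p1 -> p3) -> p1), F (!p3 -> !p2).
F ((!p1 -> p3) -> p1): α-rule — add T (!p1 -> p3), F p1.
F (!p3 -> !p2): α-rule — add T !p3, F !p2.
T !(p3 && !p4): β-rule — branch into F p3  //  F !p4.
  branch 1 (add F p3):
    T (!p1 -> p3): β-rule — branch into F !p1  //  T p3.
      branch 1.1 (add F !p1):
        × closes — contains both p1 and !p1.
      branch 1.2 (add T p3):
        × closes — contains both p3 and !p3.
  branch 2 (add F !p4):
    × closes — contains both p4 and !p4.
All 3 branches close.
Every branch closed, so the premises entail the conclusion.

Yes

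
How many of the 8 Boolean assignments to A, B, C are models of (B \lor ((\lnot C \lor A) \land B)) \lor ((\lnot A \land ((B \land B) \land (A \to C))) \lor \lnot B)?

8

Initial set: {((B \lor ((\lnot C \lor A) \land B)) \lor ((\lnot A \land ((B \land B) \land (A \to C))) \lor \lnot B))}.
((B \lor ((\lnot C \lor A) \land B)) \lor ((\lnot A \land ((B \land B) \land (A \to C))) \lor \lnot B)): β-rule — branch into (B \lor ((\lnot C \lor A) \land B))  //  ((\lnot A \land ((B \land B) \land (A \to C))) \lor \lnot B).
  branch 1 (add (B \lor ((\lnot C \lor A) \land B))):
    (B \lor ((\lnot C \lor A) \land B)): β-rule — branch into B  //  ((\lnot C \lor A) \land B).
      branch 1.1 (add B):
        ○ open, literals {B=true}.
      branch 1.2 (add ((\lnot C \lor A) \land B)):
        ((\lnot C \lor A) \land B): α-rule — add (\lnot C \lor A), B.
        (\lnot C \lor A): β-rule — branch into \lnot C  //  A.
          branch 1.2.1 (add \lnot C):
            ○ open, literals {B=true, C=false}.
          branch 1.2.2 (add A):
            ○ open, literals {A=true, B=true}.
  branch 2 (add ((\lnot A \land ((B \land B) \land (A \to C))) \lor \lnot B)):
    ((\lnot A \land ((B \land B) \land (A \to C))) \lor \lnot B): β-rule — branch into (\lnot A \land ((B \land B) \land (A \to C)))  //  \lnot B.
      branch 2.1 (add (\lnot A \land ((B \land B) \land (A \to C)))):
        (\lnot A \land ((B \land B) \land (A \to C))): α-rule — add \lnot A, ((B \land B) \land (A \to C)).
        ((B \land B) \land (A \to C)): α-rule — add (B \land B), (A \to C).
        (B \land B): α-rule — add B, B.
        (A \to C): β-rule — branch into \lnot A  //  C.
          branch 2.1.1 (add \lnot A):
            ○ open, literals {A=false, B=true}.
          branch 2.1.2 (add C):
            ○ open, literals {A=false, B=true, C=true}.
      branch 2.2 (add \lnot B):
        ○ open, literals {B=false}.
0 branches closed, 6 open.
Each open branch fixes some atoms; the unmentioned ones are free. Counting distinct full assignments: branch {B=true} (A, C) contributes 4 new; branch {B=true, C=false} (A) contributes 0 new; branch {A=true, B=true} (C) contributes 0 new; branch {A=false, B=true} (C) contributes 0 new; branch {A=false, B=true, C=true} (none free) contributes 0 new; branch {B=false} (A, C) contributes 4 new. Total: 8.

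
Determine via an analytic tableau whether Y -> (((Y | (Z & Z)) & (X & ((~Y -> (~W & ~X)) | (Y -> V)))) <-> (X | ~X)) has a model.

Initial set: {(Y -> (((Y | (Z & Z)) & (X & ((~Y -> (~W & ~X)) | (Y -> V)))) <-> (X | ~X)))}.
(Y -> (((Y | (Z & Z)) & (X & ((~Y -> (~W & ~X)) | (Y -> V)))) <-> (X | ~X))): β-rule — branch into ~Y  //  (((Y | (Z & Z)) & (X & ((~Y -> (~W & ~X)) | (Y -> V)))) <-> (X | ~X)).
  branch 1 (add ~Y):
    ○ open, literals {Y=false}.
  branch 2 (add (((Y | (Z & Z)) & (X & ((~Y -> (~W & ~X)) | (Y -> V)))) <-> (X | ~X))):
    (((Y | (Z & Z)) & (X & ((~Y -> (~W & ~X)) | (Y -> V)))) <-> (X | ~X)): β-rule — branch into ((Y | (Z & Z)) & (X & ((~Y -> (~W & ~X)) | (Y -> V)))), (X | ~X)  //  ~((Y | (Z & Z)) & (X & ((~Y -> (~W & ~X)) | (Y -> V)))), ~(X | ~X).
      branch 2.1 (add ((Y | (Z & Z)) & (X & ((~Y -> (~W & ~X)) | (Y -> V)))), (X | ~X)):
        ((Y | (Z & Z)) & (X & ((~Y -> (~W & ~X)) | (Y -> V)))): α-rule — add (Y | (Z & Z)), (X & ((~Y -> (~W & ~X)) | (Y -> V))).
        (X & ((~Y -> (~W & ~X)) | (Y -> V))): α-rule — add X, ((~Y -> (~W & ~X)) | (Y -> V)).
        (X | ~X): β-rule — branch into X  //  ~X.
          branch 2.1.1 (add X):
            (Y | (Z & Z)): β-rule — branch into Y  //  (Z & Z).
              branch 2.1.1.1 (add Y):
                ((~Y -> (~W & ~X)) | (Y -> V)): β-rule — branch into (~Y -> (~W & ~X))  //  (Y -> V).
                  branch 2.1.1.1.1 (add (~Y -> (~W & ~X))):
                    (~Y -> (~W & ~X)): β-rule — branch into ~~Y  //  (~W & ~X).
                      branch 2.1.1.1.1.1 (add ~~Y):
                        ○ open, literals {X=true, Y=true}.
                      branch 2.1.1.1.1.2 (add (~W & ~X)):
                        (~W & ~X): α-rule — add ~W, ~X.
                        × closes — contains both X and ~X.
                  branch 2.1.1.1.2 (add (Y -> V)):
                    (Y -> V): β-rule — branch into ~Y  //  V.
                      branch 2.1.1.1.2.1 (add ~Y):
                        × closes — contains both Y and ~Y.
                      branch 2.1.1.1.2.2 (add V):
                        ○ open, literals {V=true, X=true, Y=true}.
              branch 2.1.1.2 (add (Z & Z)):
                (Z & Z): α-rule — add Z, Z.
                ((~Y -> (~W & ~X)) | (Y -> V)): β-rule — branch into (~Y -> (~W & ~X))  //  (Y -> V).
                  branch 2.1.1.2.1 (add (~Y -> (~W & ~X))):
                    (~Y -> (~W & ~X)): β-rule — branch into ~~Y  //  (~W & ~X).
                      branch 2.1.1.2.1.1 (add ~~Y):
                        ○ open, literals {X=true, Y=true, Z=true}.
                      branch 2.1.1.2.1.2 (add (~W & ~X)):
                        (~W & ~X): α-rule — add ~W, ~X.
                        × closes — contains both X and ~X.
                  branch 2.1.1.2.2 (add (Y -> V)):
                    (Y -> V): β-rule — branch into ~Y  //  V.
                      branch 2.1.1.2.2.1 (add ~Y):
                        ○ open, literals {X=true, Y=false, Z=true}.
                      branch 2.1.1.2.2.2 (add V):
                        ○ open, literals {V=true, X=true, Z=true}.
          branch 2.1.2 (add ~X):
            × closes — contains both X and ~X.
      branch 2.2 (add ~((Y | (Z & Z)) & (X & ((~Y -> (~W & ~X)) | (Y -> V)))), ~(X | ~X)):
        ~(X | ~X): α-rule — add ~X, ~~X.
        × closes — contains both X and ~X.
5 branches closed, 6 open.
An open branch gives a satisfying assignment: Y=false.

Satisfiable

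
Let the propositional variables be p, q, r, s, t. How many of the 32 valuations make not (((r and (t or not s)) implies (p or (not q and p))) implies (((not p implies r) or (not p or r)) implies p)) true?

Initial set: {not (((r and (t or not s)) implies (p or (not q and p))) implies (((not p implies r) or (not p or r)) implies p))}.
not (((r and (t or not s)) implies (p or (not q and p))) implies (((not p implies r) or (not p or r)) implies p)): α-rule — add ((r and (t or not s)) implies (p or (not q and p))), not (((not p implies r) or (not p or r)) implies p).
not (((not p implies r) or (not p or r)) implies p): α-rule — add ((not p implies r) or (not p or r)), not p.
((r and (t or not s)) implies (p or (not q and p))): β-rule — branch into not (r and (t or not s))  //  (p or (not q and p)).
  branch 1 (add not (r and (t or not s))):
    ((not p implies r) or (not p or r)): β-rule — branch into (not p implies r)  //  (not p or r).
      branch 1.1 (add (not p implies r)):
        not (r and (t or not s)): β-rule — branch into not r  //  not (t or not s).
          branch 1.1.1 (add not r):
            (not p implies r): β-rule — branch into not not p  //  r.
              branch 1.1.1.1 (add not not p):
                × closes — contains both p and not p.
              branch 1.1.1.2 (add r):
                × closes — contains both r and not r.
          branch 1.1.2 (add not (t or not s)):
            not (t or not s): α-rule — add not t, not not s.
            (not p implies r): β-rule — branch into not not p  //  r.
              branch 1.1.2.1 (add not not p):
                × closes — contains both p and not p.
              branch 1.1.2.2 (add r):
                ○ open, literals {p=F, r=T, s=T, t=F}.
      branch 1.2 (add (not p or r)):
        not (r and (t or not s)): β-rule — branch into not r  //  not (t or not s).
          branch 1.2.1 (add not r):
            (not p or r): β-rule — branch into not p  //  r.
              branch 1.2.1.1 (add not p):
                ○ open, literals {p=F, r=F}.
              branch 1.2.1.2 (add r):
                × closes — contains both r and not r.
          branch 1.2.2 (add not (t or not s)):
            not (t or not s): α-rule — add not t, not not s.
            (not p or r): β-rule — branch into not p  //  r.
              branch 1.2.2.1 (add not p):
                ○ open, literals {p=F, s=T, t=F}.
              branch 1.2.2.2 (add r):
                ○ open, literals {p=F, r=T, s=T, t=F}.
  branch 2 (add (p or (not q and p))):
    ((not p implies r) or (not p or r)): β-rule — branch into (not p implies r)  //  (not p or r).
      branch 2.1 (add (not p implies r)):
        (p or (not q and p)): β-rule — branch into p  //  (not q and p).
          branch 2.1.1 (add p):
            × closes — contains both p and not p.
          branch 2.1.2 (add (not q and p)):
            (not q and p): α-rule — add not q, p.
            × closes — contains both p and not p.
      branch 2.2 (add (not p or r)):
        (p or (not q and p)): β-rule — branch into p  //  (not q and p).
          branch 2.2.1 (add p):
            × closes — contains both p and not p.
          branch 2.2.2 (add (not q and p)):
            (not q and p): α-rule — add not q, p.
            × closes — contains both p and not p.
8 branches closed, 4 open.
Each open branch fixes some atoms; the unmentioned ones are free. Counting distinct full assignments: branch {p=F, r=T, s=T, t=F} (q) contributes 2 new; branch {p=F, r=F} (q, s, t) contributes 8 new; branch {p=F, s=T, t=F} (q, r) contributes 0 new; branch {p=F, r=T, s=T, t=F} (q) contributes 0 new. Total: 10.

10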